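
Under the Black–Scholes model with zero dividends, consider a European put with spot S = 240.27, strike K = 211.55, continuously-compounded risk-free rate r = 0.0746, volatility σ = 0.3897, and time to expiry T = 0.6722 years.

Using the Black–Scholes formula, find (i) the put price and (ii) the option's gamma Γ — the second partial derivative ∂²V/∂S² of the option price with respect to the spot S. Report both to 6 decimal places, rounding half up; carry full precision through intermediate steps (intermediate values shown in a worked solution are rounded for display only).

σ√T = 0.3897·√0.6722 = 0.319506
d₁ = (ln(S/K) + (r+σ²/2)T) / (σ√T) = (ln(240.27/211.55) + (0.0746+0.3897²/2)·0.6722) / 0.319506 = (0.127302 + 0.101188) / 0.319506 = 0.715135
d₂ = d₁ − σ√T = 0.715135 − 0.319506 = 0.395628
e^{−rT} = e^{−0.0746·0.6722} = 0.951090
N(−d₁) = 0.237263,  N(−d₂) = 0.346190
Put price V = K·e^{−rT}·N(−d₂) − S·N(−d₁) = 69.654446 − 57.007144 = 12.647302
φ(d₁) = (1/√(2π))·e^{−d₁²/2} = 0.308928
Γ = φ(d₁) / (S·σ·√T) = 0.004024

price = 12.647302
Γ = 0.004024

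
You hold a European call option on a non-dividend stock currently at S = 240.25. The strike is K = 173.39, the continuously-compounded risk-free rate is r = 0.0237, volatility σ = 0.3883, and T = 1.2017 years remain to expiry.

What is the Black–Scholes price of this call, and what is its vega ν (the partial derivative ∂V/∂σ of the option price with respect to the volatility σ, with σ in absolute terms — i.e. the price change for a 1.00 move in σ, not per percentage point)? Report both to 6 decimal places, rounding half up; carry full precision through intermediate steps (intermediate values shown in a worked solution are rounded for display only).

σ√T = 0.3883·√1.2017 = 0.425663
d₁ = (ln(S/K) + (r+σ²/2)T) / (σ√T) = (ln(240.25/173.39) + (0.0237+0.3883²/2)·1.2017) / 0.425663 = (0.326137 + 0.119075) / 0.425663 = 1.045925
d₂ = d₁ − σ√T = 1.045925 − 0.425663 = 0.620263
e^{−rT} = e^{−0.0237·1.2017} = 0.971921
N(d₁) = 0.852202,  N(d₂) = 0.732458
Call price V = S·N(d₁) − K·e^{−rT}·N(d₂) = 204.741592 − 123.434828 = 81.306764
φ(d₁) = (1/√(2π))·e^{−d₁²/2} = 0.230866
ν = S·φ(d₁)·√T = 60.802456

price = 81.306764
ν = 60.802456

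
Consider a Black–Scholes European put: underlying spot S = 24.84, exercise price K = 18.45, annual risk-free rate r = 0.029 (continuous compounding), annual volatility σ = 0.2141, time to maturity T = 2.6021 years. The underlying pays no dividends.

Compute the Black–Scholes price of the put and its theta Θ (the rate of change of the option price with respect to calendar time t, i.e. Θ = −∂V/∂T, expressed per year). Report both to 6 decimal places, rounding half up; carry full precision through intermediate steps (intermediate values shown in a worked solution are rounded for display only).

σ√T = 0.2141·√2.6021 = 0.345365
d₁ = (ln(S/K) + (r+σ²/2)T) / (σ√T) = (ln(24.84/18.45) + (0.029+0.2141²/2)·2.6021) / 0.345365 = (0.297391 + 0.135099) / 0.345365 = 1.252269
d₂ = d₁ − σ√T = 1.252269 − 0.345365 = 0.906904
e^{−rT} = e^{−0.029·2.6021} = 0.927316
N(−d₁) = 0.105236,  N(−d₂) = 0.182229
Put price V = K·e^{−rT}·N(−d₂) − S·N(−d₁) = 3.117748 − 2.614059 = 0.503689
φ(d₁) = (1/√(2π))·e^{−d₁²/2} = 0.182131
Θ = −S·φ(d₁)·σ/(2√T) + r·K·e^{−rT}·N(−d₂) = −0.300235 + 0.090415 = -0.209820

price = 0.503689
Θ = -0.209820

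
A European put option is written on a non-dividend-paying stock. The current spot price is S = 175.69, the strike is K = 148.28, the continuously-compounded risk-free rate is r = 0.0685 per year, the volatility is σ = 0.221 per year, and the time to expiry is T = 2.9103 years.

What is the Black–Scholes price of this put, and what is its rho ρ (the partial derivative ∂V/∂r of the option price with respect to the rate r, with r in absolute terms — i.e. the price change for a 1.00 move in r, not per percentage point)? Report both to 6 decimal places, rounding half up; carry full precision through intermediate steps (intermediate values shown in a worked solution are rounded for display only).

σ√T = 0.221·√2.9103 = 0.377017
d₁ = (ln(S/K) + (r+σ²/2)T) / (σ√T) = (ln(175.69/148.28) + (0.0685+0.221²/2)·2.9103) / 0.377017 = (0.169619 + 0.270427) / 0.377017 = 1.167176
d₂ = d₁ − σ√T = 1.167176 − 0.377017 = 0.790158
e^{−rT} = e^{−0.0685·2.9103} = 0.819259
N(−d₁) = 0.121570,  N(−d₂) = 0.214718
Put price V = K·e^{−rT}·N(−d₂) − S·N(−d₁) = 26.083828 − 21.358589 = 4.725238
ρ = −K·T·e^{−rT}·N(−d₂) = -75.911764

price = 4.725238
ρ = -75.911764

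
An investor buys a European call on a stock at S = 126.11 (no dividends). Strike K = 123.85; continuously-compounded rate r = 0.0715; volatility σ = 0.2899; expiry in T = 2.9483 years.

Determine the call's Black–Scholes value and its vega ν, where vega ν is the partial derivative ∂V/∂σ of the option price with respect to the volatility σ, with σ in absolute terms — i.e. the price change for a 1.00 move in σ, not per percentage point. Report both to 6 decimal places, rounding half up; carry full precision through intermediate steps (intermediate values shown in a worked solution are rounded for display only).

σ√T = 0.2899·√2.9483 = 0.497776
d₁ = (ln(S/K) + (r+σ²/2)T) / (σ√T) = (ln(126.11/123.85) + (0.0715+0.2899²/2)·2.9483) / 0.497776 = (0.018083 + 0.334694) / 0.497776 = 0.708707
d₂ = d₁ − σ√T = 0.708707 − 0.497776 = 0.210931
e^{−rT} = e^{−0.0715·2.9483} = 0.809933
N(d₁) = 0.760747,  N(d₂) = 0.583529
Call price V = S·N(d₁) − K·e^{−rT}·N(d₂) = 95.937780 − 58.533966 = 37.403814
φ(d₁) = (1/√(2π))·e^{−d₁²/2} = 0.310345
ν = S·φ(d₁)·√T = 67.201639

price = 37.403814
ν = 67.201639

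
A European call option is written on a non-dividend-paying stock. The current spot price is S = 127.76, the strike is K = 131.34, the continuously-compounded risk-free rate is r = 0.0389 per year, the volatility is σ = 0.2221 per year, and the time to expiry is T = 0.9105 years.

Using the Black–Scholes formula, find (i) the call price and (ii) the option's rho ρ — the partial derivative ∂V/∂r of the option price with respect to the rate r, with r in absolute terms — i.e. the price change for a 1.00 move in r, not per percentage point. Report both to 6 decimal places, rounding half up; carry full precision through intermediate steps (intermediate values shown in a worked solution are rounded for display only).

σ√T = 0.2221·√0.9105 = 0.211928
d₁ = (ln(S/K) + (r+σ²/2)T) / (σ√T) = (ln(127.76/131.34) + (0.0389+0.2221²/2)·0.9105) / 0.211928 = (-0.027636 + 0.057875) / 0.211928 = 0.142687
d₂ = d₁ − σ√T = 0.142687 − 0.211928 = -0.069241
e^{−rT} = e^{−0.0389·0.9105} = 0.965201
N(d₁) = 0.556731,  N(d₂) = 0.472399
Call price V = S·N(d₁) − K·e^{−rT}·N(d₂) = 71.127979 − 59.885782 = 11.242198
ρ = K·T·e^{−rT}·N(d₂) = 54.526004

price = 11.242198
ρ = 54.526004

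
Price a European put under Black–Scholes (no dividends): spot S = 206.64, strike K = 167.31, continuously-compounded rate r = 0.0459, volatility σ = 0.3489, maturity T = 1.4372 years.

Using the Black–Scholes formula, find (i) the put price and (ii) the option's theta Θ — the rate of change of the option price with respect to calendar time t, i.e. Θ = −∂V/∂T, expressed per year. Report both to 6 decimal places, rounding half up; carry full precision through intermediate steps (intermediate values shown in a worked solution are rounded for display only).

price = 11.313355
Θ = -5.867180

σ√T = 0.3489·√1.4372 = 0.418273
d₁ = (ln(S/K) + (r+σ²/2)T) / (σ√T) = (ln(206.64/167.31) + (0.0459+0.3489²/2)·1.4372) / 0.418273 = (0.211130 + 0.153444) / 0.418273 = 0.871616
d₂ = d₁ − σ√T = 0.871616 − 0.418273 = 0.453343
e^{−rT} = e^{−0.0459·1.4372} = 0.936161
N(−d₁) = 0.191709,  N(−d₂) = 0.325151
Put price V = K·e^{−rT}·N(−d₂) − S·N(−d₁) = 50.928083 − 39.614727 = 11.313355
φ(d₁) = (1/√(2π))·e^{−d₁²/2} = 0.272860
Θ = −S·φ(d₁)·σ/(2√T) + r·K·e^{−rT}·N(−d₂) = −8.204779 + 2.337599 = -5.867180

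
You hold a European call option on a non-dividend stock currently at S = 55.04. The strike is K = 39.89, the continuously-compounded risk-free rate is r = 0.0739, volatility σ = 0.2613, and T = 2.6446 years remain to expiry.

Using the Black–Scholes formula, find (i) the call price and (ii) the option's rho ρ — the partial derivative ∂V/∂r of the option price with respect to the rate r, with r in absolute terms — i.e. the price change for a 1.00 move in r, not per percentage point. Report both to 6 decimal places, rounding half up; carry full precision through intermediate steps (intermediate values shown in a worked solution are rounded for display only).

price = 23.193779
ρ = 73.105930

σ√T = 0.2613·√2.6446 = 0.424932
d₁ = (ln(S/K) + (r+σ²/2)T) / (σ√T) = (ln(55.04/39.89) + (0.0739+0.2613²/2)·2.6446) / 0.424932 = (0.321935 + 0.285720) / 0.424932 = 1.430003
d₂ = d₁ − σ√T = 1.430003 − 0.424932 = 1.005071
e^{−rT} = e^{−0.0739·2.6446} = 0.822476
N(d₁) = 0.923642,  N(d₂) = 0.842569
Call price V = S·N(d₁) − K·e^{−rT}·N(d₂) = 50.837253 − 27.643474 = 23.193779
ρ = K·T·e^{−rT}·N(d₂) = 73.105930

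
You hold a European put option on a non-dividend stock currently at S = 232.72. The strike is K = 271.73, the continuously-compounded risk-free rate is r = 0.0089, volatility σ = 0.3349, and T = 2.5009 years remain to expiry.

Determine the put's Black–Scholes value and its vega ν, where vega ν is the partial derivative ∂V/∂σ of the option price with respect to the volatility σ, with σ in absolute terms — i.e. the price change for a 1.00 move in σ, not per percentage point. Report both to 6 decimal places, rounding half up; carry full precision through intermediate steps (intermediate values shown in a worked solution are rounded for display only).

price = 70.150506
ν = 146.807420

σ√T = 0.3349·√2.5009 = 0.529619
d₁ = (ln(S/K) + (r+σ²/2)T) / (σ√T) = (ln(232.72/271.73) + (0.0089+0.3349²/2)·2.5009) / 0.529619 = (-0.154973 + 0.162506) / 0.529619 = 0.014224
d₂ = d₁ − σ√T = 0.014224 − 0.529619 = -0.515395
e^{−rT} = e^{−0.0089·2.5009} = 0.977988
N(−d₁) = 0.494326,  N(−d₂) = 0.696862
Put price V = K·e^{−rT}·N(−d₂) − S·N(−d₁) = 185.190005 − 115.039500 = 70.150506
φ(d₁) = (1/√(2π))·e^{−d₁²/2} = 0.398902
ν = S·φ(d₁)·√T = 146.807420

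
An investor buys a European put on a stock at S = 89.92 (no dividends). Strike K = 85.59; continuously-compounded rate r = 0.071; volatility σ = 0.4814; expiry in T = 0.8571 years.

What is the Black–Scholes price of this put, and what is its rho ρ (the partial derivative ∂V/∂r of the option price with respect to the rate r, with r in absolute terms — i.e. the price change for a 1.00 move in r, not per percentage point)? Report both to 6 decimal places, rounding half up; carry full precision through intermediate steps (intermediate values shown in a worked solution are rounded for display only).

σ√T = 0.4814·√0.8571 = 0.445679
d₁ = (ln(S/K) + (r+σ²/2)T) / (σ√T) = (ln(89.92/85.59) + (0.071+0.4814²/2)·0.8571) / 0.445679 = (0.049352 + 0.160169) / 0.445679 = 0.470116
d₂ = d₁ − σ√T = 0.470116 − 0.445679 = 0.024438
e^{−rT} = e^{−0.071·0.8571} = 0.940961
N(−d₁) = 0.319136,  N(−d₂) = 0.490252
Put price V = K·e^{−rT}·N(−d₂) − S·N(−d₁) = 39.483316 − 28.696709 = 10.786607
ρ = −K·T·e^{−rT}·N(−d₂) = -33.841150

price = 10.786607
ρ = -33.841150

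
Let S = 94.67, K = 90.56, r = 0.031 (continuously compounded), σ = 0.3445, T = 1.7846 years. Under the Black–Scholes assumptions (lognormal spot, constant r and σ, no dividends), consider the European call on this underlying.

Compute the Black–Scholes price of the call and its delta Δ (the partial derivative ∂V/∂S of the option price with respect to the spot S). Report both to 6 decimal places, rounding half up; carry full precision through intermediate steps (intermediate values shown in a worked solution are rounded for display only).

price = 21.280151
Δ = 0.672476

σ√T = 0.3445·√1.7846 = 0.460214
d₁ = (ln(S/K) + (r+σ²/2)T) / (σ√T) = (ln(94.67/90.56) + (0.031+0.3445²/2)·1.7846) / 0.460214 = (0.044385 + 0.161221) / 0.460214 = 0.446761
d₂ = d₁ − σ√T = 0.446761 − 0.460214 = -0.013453
e^{−rT} = e^{−0.031·1.7846} = 0.946180
N(d₁) = 0.672476,  N(d₂) = 0.494633
Call price V = S·N(d₁) − K·e^{−rT}·N(d₂) = 63.663316 − 42.383165 = 21.280151
Δ = N(d₁) = 0.672476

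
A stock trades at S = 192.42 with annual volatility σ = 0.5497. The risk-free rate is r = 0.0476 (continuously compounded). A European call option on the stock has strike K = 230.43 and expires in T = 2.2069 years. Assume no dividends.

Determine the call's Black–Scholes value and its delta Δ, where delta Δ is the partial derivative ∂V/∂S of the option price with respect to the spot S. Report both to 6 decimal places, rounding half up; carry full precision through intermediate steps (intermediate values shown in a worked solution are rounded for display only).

σ√T = 0.5497·√2.2069 = 0.816614
d₁ = (ln(S/K) + (r+σ²/2)T) / (σ√T) = (ln(192.42/230.43) + (0.0476+0.5497²/2)·2.2069) / 0.816614 = (-0.180267 + 0.438478) / 0.816614 = 0.316197
d₂ = d₁ − σ√T = 0.316197 − 0.816614 = -0.500417
e^{−rT} = e^{−0.0476·2.2069} = 0.900281
N(d₁) = 0.624074,  N(d₂) = 0.308391
Call price V = S·N(d₁) − K·e^{−rT}·N(d₂) = 120.084255 − 63.976190 = 56.108064
Δ = N(d₁) = 0.624074

price = 56.108064
Δ = 0.624074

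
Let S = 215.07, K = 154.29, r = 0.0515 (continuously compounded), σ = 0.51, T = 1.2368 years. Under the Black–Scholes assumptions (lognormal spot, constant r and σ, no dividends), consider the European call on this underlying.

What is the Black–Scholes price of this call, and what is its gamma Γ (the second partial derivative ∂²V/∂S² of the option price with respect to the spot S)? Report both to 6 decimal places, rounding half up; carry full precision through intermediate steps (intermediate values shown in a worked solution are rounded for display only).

σ√T = 0.51·√1.2368 = 0.567179
d₁ = (ln(S/K) + (r+σ²/2)T) / (σ√T) = (ln(215.07/154.29) + (0.0515+0.51²/2)·1.2368) / 0.567179 = (0.332130 + 0.224541) / 0.567179 = 0.981473
d₂ = d₁ − σ√T = 0.981473 − 0.567179 = 0.414294
e^{−rT} = e^{−0.0515·1.2368} = 0.938291
N(d₁) = 0.836820,  N(d₂) = 0.660671
Call price V = S·N(d₁) − K·e^{−rT}·N(d₂) = 179.974933 − 95.644584 = 84.330349
φ(d₁) = (1/√(2π))·e^{−d₁²/2} = 0.246453
Γ = φ(d₁) / (S·σ·√T) = 0.002020

price = 84.330349
Γ = 0.002020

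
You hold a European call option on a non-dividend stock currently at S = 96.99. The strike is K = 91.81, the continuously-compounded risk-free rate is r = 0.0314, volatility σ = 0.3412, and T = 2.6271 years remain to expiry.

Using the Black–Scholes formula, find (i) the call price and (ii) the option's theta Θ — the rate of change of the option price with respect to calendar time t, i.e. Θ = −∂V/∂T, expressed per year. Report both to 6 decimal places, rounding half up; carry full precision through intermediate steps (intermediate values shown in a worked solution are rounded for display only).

σ√T = 0.3412·√2.6271 = 0.553028
d₁ = (ln(S/K) + (r+σ²/2)T) / (σ√T) = (ln(96.99/91.81) + (0.0314+0.3412²/2)·2.6271) / 0.553028 = (0.054887 + 0.235411) / 0.553028 = 0.524924
d₂ = d₁ − σ√T = 0.524924 − 0.553028 = -0.028104
e^{−rT} = e^{−0.0314·2.6271} = 0.920820
N(d₁) = 0.700182,  N(d₂) = 0.488789
Call price V = S·N(d₁) − K·e^{−rT}·N(d₂) = 67.910646 − 41.322486 = 26.588160
φ(d₁) = (1/√(2π))·e^{−d₁²/2} = 0.347597
Θ = −S·φ(d₁)·σ/(2√T) − r·K·e^{−rT}·N(d₂) = −3.548493 − 1.297526 = -4.846019

price = 26.588160
Θ = -4.846019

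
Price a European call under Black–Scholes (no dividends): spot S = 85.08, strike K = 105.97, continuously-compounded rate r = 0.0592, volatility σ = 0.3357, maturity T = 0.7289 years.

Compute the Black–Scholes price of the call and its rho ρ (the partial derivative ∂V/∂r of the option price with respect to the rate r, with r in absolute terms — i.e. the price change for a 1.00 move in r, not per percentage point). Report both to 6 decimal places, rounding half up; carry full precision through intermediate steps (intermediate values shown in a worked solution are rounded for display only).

price = 4.355606
ρ = 16.569734

σ√T = 0.3357·√0.7289 = 0.286606
d₁ = (ln(S/K) + (r+σ²/2)T) / (σ√T) = (ln(85.08/105.97) + (0.0592+0.3357²/2)·0.7289) / 0.286606 = (-0.219564 + 0.084222) / 0.286606 = -0.472222
d₂ = d₁ − σ√T = -0.472222 − 0.286606 = -0.758828
e^{−rT} = e^{−0.0592·0.7289} = 0.957767
N(d₁) = 0.318384,  N(d₂) = 0.223978
Call price V = S·N(d₁) − K·e^{−rT}·N(d₂) = 27.088126 − 22.732520 = 4.355606
ρ = K·T·e^{−rT}·N(d₂) = 16.569734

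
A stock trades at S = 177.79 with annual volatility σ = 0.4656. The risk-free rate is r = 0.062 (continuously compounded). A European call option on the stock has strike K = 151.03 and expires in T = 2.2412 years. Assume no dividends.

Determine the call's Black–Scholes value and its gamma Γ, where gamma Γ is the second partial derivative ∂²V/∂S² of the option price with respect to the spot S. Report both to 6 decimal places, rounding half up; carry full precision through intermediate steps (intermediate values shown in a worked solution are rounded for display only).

σ√T = 0.4656·√2.2412 = 0.697033
d₁ = (ln(S/K) + (r+σ²/2)T) / (σ√T) = (ln(177.79/151.03) + (0.062+0.4656²/2)·2.2412) / 0.697033 = (0.163125 + 0.381882) / 0.697033 = 0.781895
d₂ = d₁ − σ√T = 0.781895 − 0.697033 = 0.084862
e^{−rT} = e^{−0.062·2.2412} = 0.870268
N(d₁) = 0.782862,  N(d₂) = 0.533814
Call price V = S·N(d₁) − K·e^{−rT}·N(d₂) = 139.185001 − 70.162716 = 69.022284
φ(d₁) = (1/√(2π))·e^{−d₁²/2} = 0.293870
Γ = φ(d₁) / (S·σ·√T) = 0.002371

price = 69.022284
Γ = 0.002371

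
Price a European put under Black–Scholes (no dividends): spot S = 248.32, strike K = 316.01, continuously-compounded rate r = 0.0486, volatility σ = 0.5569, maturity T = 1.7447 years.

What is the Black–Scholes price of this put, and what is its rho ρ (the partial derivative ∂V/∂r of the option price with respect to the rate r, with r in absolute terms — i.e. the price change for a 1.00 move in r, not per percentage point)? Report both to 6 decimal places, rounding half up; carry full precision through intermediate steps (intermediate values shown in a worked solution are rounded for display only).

price = 99.943899
ρ = -364.248551

σ√T = 0.5569·√1.7447 = 0.735593
d₁ = (ln(S/K) + (r+σ²/2)T) / (σ√T) = (ln(248.32/316.01) + (0.0486+0.5569²/2)·1.7447) / 0.735593 = (-0.241056 + 0.355341) / 0.735593 = 0.155365
d₂ = d₁ − σ√T = 0.155365 − 0.735593 = -0.580228
e^{−rT} = e^{−0.0486·1.7447} = 0.918703
N(−d₁) = 0.438267,  N(−d₂) = 0.719120
Put price V = K·e^{−rT}·N(−d₂) − S·N(−d₁) = 208.774317 − 108.830418 = 99.943899
ρ = −K·T·e^{−rT}·N(−d₂) = -364.248551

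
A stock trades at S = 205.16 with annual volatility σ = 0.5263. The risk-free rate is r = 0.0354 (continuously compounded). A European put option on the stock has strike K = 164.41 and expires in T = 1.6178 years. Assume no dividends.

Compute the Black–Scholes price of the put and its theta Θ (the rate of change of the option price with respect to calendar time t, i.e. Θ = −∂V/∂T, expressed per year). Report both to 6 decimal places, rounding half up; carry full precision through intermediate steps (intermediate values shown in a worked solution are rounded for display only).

σ√T = 0.5263·√1.6178 = 0.669416
d₁ = (ln(S/K) + (r+σ²/2)T) / (σ√T) = (ln(205.16/164.41) + (0.0354+0.5263²/2)·1.6178) / 0.669416 = (0.221427 + 0.281329) / 0.669416 = 0.751037
d₂ = d₁ − σ√T = 0.751037 − 0.669416 = 0.081621
e^{−rT} = e^{−0.0354·1.6178} = 0.944339
N(−d₁) = 0.226315,  N(−d₂) = 0.467474
Put price V = K·e^{−rT}·N(−d₂) − S·N(−d₁) = 72.579442 − 46.430851 = 26.148591
φ(d₁) = (1/√(2π))·e^{−d₁²/2} = 0.300903
Θ = −S·φ(d₁)·σ/(2√T) + r·K·e^{−rT}·N(−d₂) = −12.772047 + 2.569312 = -10.202735

price = 26.148591
Θ = -10.202735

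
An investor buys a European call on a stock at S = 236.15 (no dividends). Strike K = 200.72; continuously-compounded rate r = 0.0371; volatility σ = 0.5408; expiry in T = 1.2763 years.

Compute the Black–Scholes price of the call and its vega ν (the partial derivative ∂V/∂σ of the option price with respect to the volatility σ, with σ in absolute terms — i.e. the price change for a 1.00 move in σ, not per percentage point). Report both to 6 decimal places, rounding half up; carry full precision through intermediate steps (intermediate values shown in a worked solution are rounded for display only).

σ√T = 0.5408·√1.2763 = 0.610960
d₁ = (ln(S/K) + (r+σ²/2)T) / (σ√T) = (ln(236.15/200.72) + (0.0371+0.5408²/2)·1.2763) / 0.610960 = (0.162556 + 0.233987) / 0.610960 = 0.649049
d₂ = d₁ − σ√T = 0.649049 − 0.610960 = 0.038089
e^{−rT} = e^{−0.0371·1.2763} = 0.953753
N(d₁) = 0.741847,  N(d₂) = 0.515192
Call price V = S·N(d₁) − K·e^{−rT}·N(d₂) = 175.187097 − 98.626860 = 76.560237
φ(d₁) = (1/√(2π))·e^{−d₁²/2} = 0.323172
ν = S·φ(d₁)·√T = 86.217993

price = 76.560237
ν = 86.217993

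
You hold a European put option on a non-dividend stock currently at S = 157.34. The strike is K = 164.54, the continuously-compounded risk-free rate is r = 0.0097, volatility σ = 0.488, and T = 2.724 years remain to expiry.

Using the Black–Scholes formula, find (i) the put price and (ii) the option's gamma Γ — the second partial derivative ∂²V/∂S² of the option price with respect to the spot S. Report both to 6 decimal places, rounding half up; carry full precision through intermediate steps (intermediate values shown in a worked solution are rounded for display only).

σ√T = 0.488·√2.724 = 0.805422
d₁ = (ln(S/K) + (r+σ²/2)T) / (σ√T) = (ln(157.34/164.54) + (0.0097+0.488²/2)·2.724) / 0.805422 = (-0.044745 + 0.350775) / 0.805422 = 0.379963
d₂ = d₁ − σ√T = 0.379963 − 0.805422 = -0.425459
e^{−rT} = e^{−0.0097·2.724} = 0.973923
N(−d₁) = 0.351987,  N(−d₂) = 0.664749
Put price V = K·e^{−rT}·N(−d₂) − S·N(−d₁) = 106.525573 − 55.381560 = 51.144013
φ(d₁) = (1/√(2π))·e^{−d₁²/2} = 0.371159
Γ = φ(d₁) / (S·σ·√T) = 0.002929

price = 51.144013
Γ = 0.002929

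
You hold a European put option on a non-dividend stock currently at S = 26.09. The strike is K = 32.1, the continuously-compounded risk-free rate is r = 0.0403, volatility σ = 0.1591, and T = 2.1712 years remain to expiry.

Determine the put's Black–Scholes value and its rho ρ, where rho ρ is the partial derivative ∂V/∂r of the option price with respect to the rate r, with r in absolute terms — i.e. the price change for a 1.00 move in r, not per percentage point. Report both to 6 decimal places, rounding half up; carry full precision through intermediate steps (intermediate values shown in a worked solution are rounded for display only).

price = 4.578708
ρ = -46.939655

σ√T = 0.1591·√2.1712 = 0.234434
d₁ = (ln(S/K) + (r+σ²/2)T) / (σ√T) = (ln(26.09/32.1) + (0.0403+0.1591²/2)·2.1712) / 0.234434 = (-0.207304 + 0.114979) / 0.234434 = -0.393821
d₂ = d₁ − σ√T = -0.393821 − 0.234434 = -0.628255
e^{−rT} = e^{−0.0403·2.1712} = 0.916219
N(−d₁) = 0.653143,  N(−d₂) = 0.735082
Put price V = K·e^{−rT}·N(−d₂) − S·N(−d₁) = 21.619222 − 17.040514 = 4.578708
ρ = −K·T·e^{−rT}·N(−d₂) = -46.939655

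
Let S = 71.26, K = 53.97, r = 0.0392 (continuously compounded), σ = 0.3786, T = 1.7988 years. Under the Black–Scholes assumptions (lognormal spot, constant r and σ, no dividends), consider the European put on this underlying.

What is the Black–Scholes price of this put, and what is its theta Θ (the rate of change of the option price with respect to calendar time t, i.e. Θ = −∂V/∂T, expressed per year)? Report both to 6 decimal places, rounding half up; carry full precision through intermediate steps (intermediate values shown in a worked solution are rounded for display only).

price = 4.366437
Θ = -1.923331

σ√T = 0.3786·√1.7988 = 0.507776
d₁ = (ln(S/K) + (r+σ²/2)T) / (σ√T) = (ln(71.26/53.97) + (0.0392+0.3786²/2)·1.7988) / 0.507776 = (0.277907 + 0.199431) / 0.507776 = 0.940056
d₂ = d₁ − σ√T = 0.940056 − 0.507776 = 0.432281
e^{−rT} = e^{−0.0392·1.7988} = 0.931916
N(−d₁) = 0.173594,  N(−d₂) = 0.332769
Put price V = K·e^{−rT}·N(−d₂) − S·N(−d₁) = 16.736767 − 12.370331 = 4.366437
φ(d₁) = (1/√(2π))·e^{−d₁²/2} = 0.256458
Θ = −S·φ(d₁)·σ/(2√T) + r·K·e^{−rT}·N(−d₂) = −2.579412 + 0.656081 = -1.923331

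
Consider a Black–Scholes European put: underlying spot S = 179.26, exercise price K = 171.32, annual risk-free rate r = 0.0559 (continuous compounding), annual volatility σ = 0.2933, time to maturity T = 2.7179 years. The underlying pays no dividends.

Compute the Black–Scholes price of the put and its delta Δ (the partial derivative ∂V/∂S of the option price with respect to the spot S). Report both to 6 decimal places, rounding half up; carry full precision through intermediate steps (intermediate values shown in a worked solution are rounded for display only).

σ√T = 0.2933·√2.7179 = 0.483536
d₁ = (ln(S/K) + (r+σ²/2)T) / (σ√T) = (ln(179.26/171.32) + (0.0559+0.2933²/2)·2.7179) / 0.483536 = (0.045304 + 0.268834) / 0.483536 = 0.649669
d₂ = d₁ − σ√T = 0.649669 − 0.483536 = 0.166133
e^{−rT} = e^{−0.0559·2.7179} = 0.859048
N(−d₁) = 0.257953,  N(−d₂) = 0.434026
Put price V = K·e^{−rT}·N(−d₂) − S·N(−d₁) = 63.876542 − 46.240671 = 17.635872
Δ = −N(−d₁) = -0.257953

price = 17.635872
Δ = -0.257953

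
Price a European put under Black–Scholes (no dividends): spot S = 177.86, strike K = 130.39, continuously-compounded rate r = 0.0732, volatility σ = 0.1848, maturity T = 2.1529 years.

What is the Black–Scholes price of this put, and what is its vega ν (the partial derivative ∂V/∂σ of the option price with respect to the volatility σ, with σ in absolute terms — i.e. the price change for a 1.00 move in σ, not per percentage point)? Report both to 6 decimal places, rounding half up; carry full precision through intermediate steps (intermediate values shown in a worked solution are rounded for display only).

price = 0.650096
ν = 18.400776

σ√T = 0.1848·√2.1529 = 0.271153
d₁ = (ln(S/K) + (r+σ²/2)T) / (σ√T) = (ln(177.86/130.39) + (0.0732+0.1848²/2)·2.1529) / 0.271153 = (0.310467 + 0.194354) / 0.271153 = 1.861759
d₂ = d₁ − σ√T = 1.861759 − 0.271153 = 1.590606
e^{−rT} = e^{−0.0732·2.1529} = 0.854198
N(−d₁) = 0.031319,  N(−d₂) = 0.055849
Put price V = K·e^{−rT}·N(−d₂) − S·N(−d₁) = 6.220410 − 5.570315 = 0.650096
φ(d₁) = (1/√(2π))·e^{−d₁²/2} = 0.070509
ν = S·φ(d₁)·√T = 18.400776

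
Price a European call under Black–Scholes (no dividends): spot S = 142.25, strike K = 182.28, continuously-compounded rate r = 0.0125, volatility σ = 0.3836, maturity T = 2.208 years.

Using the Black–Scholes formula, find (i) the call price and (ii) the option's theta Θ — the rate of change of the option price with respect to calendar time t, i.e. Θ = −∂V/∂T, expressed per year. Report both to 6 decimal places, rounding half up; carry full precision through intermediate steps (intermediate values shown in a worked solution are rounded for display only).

σ√T = 0.3836·√2.208 = 0.570004
d₁ = (ln(S/K) + (r+σ²/2)T) / (σ√T) = (ln(142.25/182.28) + (0.0125+0.3836²/2)·2.208) / 0.570004 = (-0.247958 + 0.190052) / 0.570004 = -0.101588
d₂ = d₁ − σ√T = -0.101588 − 0.570004 = -0.671592
e^{−rT} = e^{−0.0125·2.208} = 0.972777
N(d₁) = 0.459542,  N(d₂) = 0.250922
Call price V = S·N(d₁) − K·e^{−rT}·N(d₂) = 65.369844 − 44.492905 = 20.876939
φ(d₁) = (1/√(2π))·e^{−d₁²/2} = 0.396889
Θ = −S·φ(d₁)·σ/(2√T) − r·K·e^{−rT}·N(d₂) = −7.287364 − 0.556161 = -7.843525

price = 20.876939
Θ = -7.843525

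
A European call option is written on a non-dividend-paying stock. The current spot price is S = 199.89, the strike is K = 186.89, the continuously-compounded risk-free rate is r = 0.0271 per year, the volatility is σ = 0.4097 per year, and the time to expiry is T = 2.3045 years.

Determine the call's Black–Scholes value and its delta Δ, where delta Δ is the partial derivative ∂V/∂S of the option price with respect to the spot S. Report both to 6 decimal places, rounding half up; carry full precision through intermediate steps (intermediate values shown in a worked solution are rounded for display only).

σ√T = 0.4097·√2.3045 = 0.621948
d₁ = (ln(S/K) + (r+σ²/2)T) / (σ√T) = (ln(199.89/186.89) + (0.0271+0.4097²/2)·2.3045) / 0.621948 = (0.067247 + 0.255862) / 0.621948 = 0.519511
d₂ = d₁ − σ√T = 0.519511 − 0.621948 = -0.102438
e^{−rT} = e^{−0.0271·2.3045} = 0.939458
N(d₁) = 0.698298,  N(d₂) = 0.459205
Call price V = S·N(d₁) − K·e^{−rT}·N(d₂) = 139.582723 − 80.625015 = 58.957708
Δ = N(d₁) = 0.698298

price = 58.957708
Δ = 0.698298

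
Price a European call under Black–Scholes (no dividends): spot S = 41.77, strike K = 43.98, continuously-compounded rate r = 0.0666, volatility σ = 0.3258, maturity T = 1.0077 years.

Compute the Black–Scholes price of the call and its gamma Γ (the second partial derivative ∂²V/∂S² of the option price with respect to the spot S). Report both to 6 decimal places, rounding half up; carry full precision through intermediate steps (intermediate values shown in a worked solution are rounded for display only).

σ√T = 0.3258·√1.0077 = 0.327052
d₁ = (ln(S/K) + (r+σ²/2)T) / (σ√T) = (ln(41.77/43.98) + (0.0666+0.3258²/2)·1.0077) / 0.327052 = (-0.051557 + 0.120594) / 0.327052 = 0.211091
d₂ = d₁ − σ√T = 0.211091 − 0.327052 = -0.115961
e^{−rT} = e^{−0.0666·1.0077} = 0.935090
N(d₁) = 0.583592,  N(d₂) = 0.453842
Call price V = S·N(d₁) − K·e^{−rT}·N(d₂) = 24.376631 − 18.664352 = 5.712279
φ(d₁) = (1/√(2π))·e^{−d₁²/2} = 0.390152
Γ = φ(d₁) / (S·σ·√T) = 0.028560

price = 5.712279
Γ = 0.028560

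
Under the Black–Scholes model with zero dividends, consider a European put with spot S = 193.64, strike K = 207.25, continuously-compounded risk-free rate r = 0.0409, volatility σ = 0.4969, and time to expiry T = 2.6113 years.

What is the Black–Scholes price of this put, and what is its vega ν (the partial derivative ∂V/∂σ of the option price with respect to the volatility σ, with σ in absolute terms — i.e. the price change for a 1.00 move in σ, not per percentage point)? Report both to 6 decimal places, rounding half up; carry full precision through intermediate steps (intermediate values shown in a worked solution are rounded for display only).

σ√T = 0.4969·√2.6113 = 0.802966
d₁ = (ln(S/K) + (r+σ²/2)T) / (σ√T) = (ln(193.64/207.25) + (0.0409+0.4969²/2)·2.6113) / 0.802966 = (-0.067925 + 0.429180) / 0.802966 = 0.449900
d₂ = d₁ − σ√T = 0.449900 − 0.802966 = -0.353066
e^{−rT} = e^{−0.0409·2.6113} = 0.898703
N(−d₁) = 0.326391,  N(−d₂) = 0.637981
Put price V = K·e^{−rT}·N(−d₂) − S·N(−d₁) = 118.827906 − 63.202399 = 55.625507
φ(d₁) = (1/√(2π))·e^{−d₁²/2} = 0.360543
ν = S·φ(d₁)·√T = 112.818606

price = 55.625507
ν = 112.818606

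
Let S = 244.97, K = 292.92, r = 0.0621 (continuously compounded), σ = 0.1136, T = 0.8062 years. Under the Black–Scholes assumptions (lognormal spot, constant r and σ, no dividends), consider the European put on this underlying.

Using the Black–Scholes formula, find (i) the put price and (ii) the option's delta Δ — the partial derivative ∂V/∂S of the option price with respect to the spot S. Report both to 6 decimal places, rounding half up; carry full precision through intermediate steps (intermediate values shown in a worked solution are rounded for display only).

price = 34.960102
Δ = -0.887005

σ√T = 0.1136·√0.8062 = 0.102000
d₁ = (ln(S/K) + (r+σ²/2)T) / (σ√T) = (ln(244.97/292.92) + (0.0621+0.1136²/2)·0.8062) / 0.102000 = (-0.178764 + 0.055267) / 0.102000 = -1.210754
d₂ = d₁ − σ√T = -1.210754 − 0.102000 = -1.312754
e^{−rT} = e^{−0.0621·0.8062} = 0.951168
N(−d₁) = 0.887005,  N(−d₂) = 0.905367
Put price V = K·e^{−rT}·N(−d₂) − S·N(−d₁) = 252.249748 − 217.289646 = 34.960102
Δ = −N(−d₁) = -0.887005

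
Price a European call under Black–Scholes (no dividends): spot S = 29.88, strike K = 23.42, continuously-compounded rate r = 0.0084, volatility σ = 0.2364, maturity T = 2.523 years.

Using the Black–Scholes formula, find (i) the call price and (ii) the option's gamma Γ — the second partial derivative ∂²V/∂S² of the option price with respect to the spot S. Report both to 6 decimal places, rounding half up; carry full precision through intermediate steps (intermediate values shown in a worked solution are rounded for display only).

σ√T = 0.2364·√2.523 = 0.375497
d₁ = (ln(S/K) + (r+σ²/2)T) / (σ√T) = (ln(29.88/23.42) + (0.0084+0.2364²/2)·2.523) / 0.375497 = (0.243599 + 0.091692) / 0.375497 = 0.892927
d₂ = d₁ − σ√T = 0.892927 − 0.375497 = 0.517430
e^{−rT} = e^{−0.0084·2.523} = 0.979030
N(d₁) = 0.814052,  N(d₂) = 0.697572
Call price V = S·N(d₁) − K·e^{−rT}·N(d₂) = 24.323869 − 15.994545 = 8.329324
φ(d₁) = (1/√(2π))·e^{−d₁²/2} = 0.267778
Γ = φ(d₁) / (S·σ·√T) = 0.023866

price = 8.329324
Γ = 0.023866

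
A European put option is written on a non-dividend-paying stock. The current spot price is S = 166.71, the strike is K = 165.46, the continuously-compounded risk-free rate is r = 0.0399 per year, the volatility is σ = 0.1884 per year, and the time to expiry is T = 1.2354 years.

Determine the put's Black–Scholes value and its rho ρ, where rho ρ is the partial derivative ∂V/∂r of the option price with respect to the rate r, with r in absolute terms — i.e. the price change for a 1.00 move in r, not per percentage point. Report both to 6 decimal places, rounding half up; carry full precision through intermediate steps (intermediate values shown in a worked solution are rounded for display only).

price = 9.406149
ρ = -84.413485

σ√T = 0.1884·√1.2354 = 0.209404
d₁ = (ln(S/K) + (r+σ²/2)T) / (σ√T) = (ln(166.71/165.46) + (0.0399+0.1884²/2)·1.2354) / 0.209404 = (0.007526 + 0.071217) / 0.209404 = 0.376038
d₂ = d₁ − σ√T = 0.376038 − 0.209404 = 0.166634
e^{−rT} = e^{−0.0399·1.2354} = 0.951903
N(−d₁) = 0.353444,  N(−d₂) = 0.433829
Put price V = K·e^{−rT}·N(−d₂) − S·N(−d₁) = 68.328869 − 58.922721 = 9.406149
ρ = −K·T·e^{−rT}·N(−d₂) = -84.413485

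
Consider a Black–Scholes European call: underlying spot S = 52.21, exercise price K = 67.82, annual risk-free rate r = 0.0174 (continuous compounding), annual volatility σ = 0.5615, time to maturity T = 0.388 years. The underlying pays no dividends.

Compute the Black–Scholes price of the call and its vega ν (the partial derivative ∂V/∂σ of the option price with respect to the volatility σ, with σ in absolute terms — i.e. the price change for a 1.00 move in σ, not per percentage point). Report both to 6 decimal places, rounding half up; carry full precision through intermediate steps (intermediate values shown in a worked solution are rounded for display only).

price = 2.798156
ν = 11.130149

σ√T = 0.5615·√0.388 = 0.349756
d₁ = (ln(S/K) + (r+σ²/2)T) / (σ√T) = (ln(52.21/67.82) + (0.0174+0.5615²/2)·0.388) / 0.349756 = (-0.261583 + 0.067916) / 0.349756 = -0.553720
d₂ = d₁ − σ√T = -0.553720 − 0.349756 = -0.903476
e^{−rT} = e^{−0.0174·0.388} = 0.993272
N(d₁) = 0.289885,  N(d₂) = 0.183137
Call price V = S·N(d₁) − K·e^{−rT}·N(d₂) = 15.134906 − 12.336750 = 2.798156
φ(d₁) = (1/√(2π))·e^{−d₁²/2} = 0.342241
ν = S·φ(d₁)·√T = 11.130149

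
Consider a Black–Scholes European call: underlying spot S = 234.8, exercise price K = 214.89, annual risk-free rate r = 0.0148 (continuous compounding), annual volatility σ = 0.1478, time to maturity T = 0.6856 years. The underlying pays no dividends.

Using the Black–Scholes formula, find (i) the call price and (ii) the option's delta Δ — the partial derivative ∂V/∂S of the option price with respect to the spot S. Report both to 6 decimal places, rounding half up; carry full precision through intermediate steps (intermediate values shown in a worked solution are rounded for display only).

price = 25.323465
Δ = 0.807342

σ√T = 0.1478·√0.6856 = 0.122380
d₁ = (ln(S/K) + (r+σ²/2)T) / (σ√T) = (ln(234.8/214.89) + (0.0148+0.1478²/2)·0.6856) / 0.122380 = (0.088608 + 0.017635) / 0.122380 = 0.868142
d₂ = d₁ − σ√T = 0.868142 − 0.122380 = 0.745763
e^{−rT} = e^{−0.0148·0.6856} = 0.989904
N(d₁) = 0.807342,  N(d₂) = 0.772095
Call price V = S·N(d₁) − K·e^{−rT}·N(d₂) = 189.563853 − 164.240388 = 25.323465
Δ = N(d₁) = 0.807342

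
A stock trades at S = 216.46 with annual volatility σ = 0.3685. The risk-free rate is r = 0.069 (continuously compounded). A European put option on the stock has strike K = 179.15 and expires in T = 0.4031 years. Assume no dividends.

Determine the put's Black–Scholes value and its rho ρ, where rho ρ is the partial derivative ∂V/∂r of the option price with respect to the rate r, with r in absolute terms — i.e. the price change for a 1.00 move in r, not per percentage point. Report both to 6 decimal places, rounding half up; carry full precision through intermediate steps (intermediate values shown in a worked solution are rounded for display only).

price = 4.319516
ρ = -14.666661

σ√T = 0.3685·√0.4031 = 0.233961
d₁ = (ln(S/K) + (r+σ²/2)T) / (σ√T) = (ln(216.46/179.15) + (0.069+0.3685²/2)·0.4031) / 0.233961 = (0.189182 + 0.055183) / 0.233961 = 1.044469
d₂ = d₁ − σ√T = 1.044469 − 0.233961 = 0.810507
e^{−rT} = e^{−0.069·0.4031} = 0.972569
N(−d₁) = 0.148134,  N(−d₂) = 0.208824
Put price V = K·e^{−rT}·N(−d₂) − S·N(−d₁) = 36.384671 − 32.065155 = 4.319516
ρ = −K·T·e^{−rT}·N(−d₂) = -14.666661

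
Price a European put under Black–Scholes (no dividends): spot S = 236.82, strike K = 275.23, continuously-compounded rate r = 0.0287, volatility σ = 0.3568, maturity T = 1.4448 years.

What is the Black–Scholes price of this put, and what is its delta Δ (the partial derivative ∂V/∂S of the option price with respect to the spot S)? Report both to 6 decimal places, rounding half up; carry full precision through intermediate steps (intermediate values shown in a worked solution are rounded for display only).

σ√T = 0.3568·√1.4448 = 0.428873
d₁ = (ln(S/K) + (r+σ²/2)T) / (σ√T) = (ln(236.82/275.23) + (0.0287+0.3568²/2)·1.4448) / 0.428873 = (-0.150307 + 0.133432) / 0.428873 = -0.039347
d₂ = d₁ − σ√T = -0.039347 − 0.428873 = -0.468220
e^{−rT} = e^{−0.0287·1.4448} = 0.959382
N(−d₁) = 0.515693,  N(−d₂) = 0.680186
Put price V = K·e^{−rT}·N(−d₂) − S·N(−d₁) = 179.603748 − 122.126469 = 57.477278
Δ = −N(−d₁) = -0.515693

price = 57.477278
Δ = -0.515693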